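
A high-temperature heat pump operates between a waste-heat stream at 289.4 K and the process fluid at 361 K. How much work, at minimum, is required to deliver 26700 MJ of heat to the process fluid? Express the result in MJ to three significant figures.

5300 MJ

The reservoir spacing is ΔT = 361 − 289.4 = 71.60 K.
The reversible limit is COP_HP = T_H/ΔT = 5.042, so W_min = Q_H/COP = Q_H·ΔT/T_H.
W_min = 26700 × 71.60/361.00 = 5296 MJ.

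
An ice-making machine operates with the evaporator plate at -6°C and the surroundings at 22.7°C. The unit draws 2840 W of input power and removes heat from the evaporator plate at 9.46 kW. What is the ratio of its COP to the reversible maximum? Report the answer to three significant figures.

0.358

Converting, Q̇_C = 9.460 kW = 9460 W, so COP_actual = Q̇_C/Ẇ = 9460/2840 = 3.331.
In absolute terms T_C = 267.15 K and T_H = 295.85 K, so ΔT = 28.70 K.
COP_Carnot = T_C/ΔT = 267.15/28.70 = 9.308.
η_II = COP_actual/COP_Carnot = 3.331/9.308 = 0.3578.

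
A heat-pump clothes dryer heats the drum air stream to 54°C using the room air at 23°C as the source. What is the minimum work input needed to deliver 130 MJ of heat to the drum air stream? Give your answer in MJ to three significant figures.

In absolute terms T_C = 296.15 K and T_H = 327.15 K, so ΔT = 31.00 K.
The reversible limit is COP_HP = T_H/ΔT = 10.55, so W_min = Q_H/COP = Q_H·ΔT/T_H.
W_min = 130.0 × 31.00/327.15 = 12.32 MJ.

12.3 MJ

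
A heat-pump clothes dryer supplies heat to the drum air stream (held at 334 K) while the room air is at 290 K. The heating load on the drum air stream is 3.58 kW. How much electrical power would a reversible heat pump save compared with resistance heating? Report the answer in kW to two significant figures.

3.1 kW

The reservoir spacing is ΔT = 334 − 290 = 44.00 K.
COP_Carnot = T_H/ΔT = 334.00/44.00 = 7.591.
Resistance heating needs Ẇ_res = Q̇_H = 3.580 kW; the reversible heat pump needs only Ẇ_hp = Q̇_H/COP = 0.4716 kW.
Saving = 3.580 − 0.4716 = 3.108 kW.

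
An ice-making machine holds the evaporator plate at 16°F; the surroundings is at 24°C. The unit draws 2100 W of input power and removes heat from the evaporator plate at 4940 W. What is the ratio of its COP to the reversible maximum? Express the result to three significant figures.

COP_actual = Q̇_C/Ẇ = 4940/2100 = 2.352.
In absolute terms T_C = 264.26 K and T_H = 297.15 K, so ΔT = 32.89 K.
COP_Carnot = T_C/ΔT = 264.26/32.89 = 8.035.
η_II = COP_actual/COP_Carnot = 2.352/8.035 = 0.2928.

0.293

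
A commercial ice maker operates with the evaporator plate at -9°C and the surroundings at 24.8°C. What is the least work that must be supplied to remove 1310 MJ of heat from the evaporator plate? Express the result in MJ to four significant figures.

167.6 MJ

In absolute terms T_C = 264.15 K and T_H = 297.95 K, so ΔT = 33.80 K.
The reversible limit is COP_R = T_C/ΔT = 7.815, so W_min = Q_C/COP = Q_C·ΔT/T_C.
W_min = 1310 × 33.80/264.15 = 167.6 MJ.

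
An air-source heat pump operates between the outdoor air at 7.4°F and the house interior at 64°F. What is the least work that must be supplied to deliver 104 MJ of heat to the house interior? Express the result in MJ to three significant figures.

11.2 MJ

In absolute terms T_C = 259.48 K and T_H = 290.93 K, so ΔT = 31.44 K.
The reversible limit is COP_HP = T_H/ΔT = 9.252, so W_min = Q_H/COP = Q_H·ΔT/T_H.
W_min = 104.0 × 31.44/290.93 = 11.24 MJ.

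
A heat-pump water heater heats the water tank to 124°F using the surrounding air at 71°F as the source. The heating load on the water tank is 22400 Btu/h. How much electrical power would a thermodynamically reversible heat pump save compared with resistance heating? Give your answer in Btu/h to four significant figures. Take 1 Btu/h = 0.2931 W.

In absolute terms T_C = 294.82 K and T_H = 324.26 K, so ΔT = 29.44 K.
COP_Carnot = T_H/ΔT = 324.26/29.44 = 11.01.
Resistance heating needs Ẇ_res = Q̇_H = 22400 Btu/h; the reversible heat pump needs only Ẇ_hp = Q̇_H/COP = 2034 Btu/h.
Saving = 22400 − 2034 = 20370 Btu/h.

20370 Btu/h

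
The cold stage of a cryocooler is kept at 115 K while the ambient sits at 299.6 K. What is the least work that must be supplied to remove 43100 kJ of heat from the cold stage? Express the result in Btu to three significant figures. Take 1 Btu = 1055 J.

65600 Btu

The reservoir spacing is ΔT = 299.6 − 115 = 184.6 K.
The reversible limit is COP_R = T_C/ΔT = 0.6230, so W_min = Q_C/COP = Q_C·ΔT/T_C.
W_min = 43100 × 184.6/115.00 = 69180 kJ = 65580 Btu.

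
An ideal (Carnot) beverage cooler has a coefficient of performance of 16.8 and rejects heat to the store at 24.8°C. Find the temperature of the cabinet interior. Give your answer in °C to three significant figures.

8.06 °C

For a Carnot refrigerator COP_R = T_C/(T_H − T_C), so T_C = COP·T_H/(1 + COP).
With T_H = 297.95 K, T_C = 16.8 × 297.95/17.80 = 281.21 K.
Converting, 281.21 K = 8.06°C.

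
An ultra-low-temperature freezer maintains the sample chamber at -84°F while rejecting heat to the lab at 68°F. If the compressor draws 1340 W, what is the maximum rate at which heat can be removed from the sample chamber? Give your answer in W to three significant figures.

In absolute terms T_C = 208.71 K and T_H = 293.15 K, so ΔT = 84.44 K.
COP_Carnot = T_C/ΔT = 208.71/84.44 = 2.472.
Q̇_max = COP_Carnot × Ẇ = 2.472 × 1340 W = 3312 W.

3310 W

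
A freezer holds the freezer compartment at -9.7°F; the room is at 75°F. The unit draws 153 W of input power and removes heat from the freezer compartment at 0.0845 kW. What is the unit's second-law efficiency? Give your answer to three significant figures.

0.104

Converting, Q̇_C = 0.08450 kW = 84.50 W, so COP_actual = Q̇_C/Ẇ = 84.50/153.0 = 0.5523.
In absolute terms T_C = 249.98 K and T_H = 297.04 K, so ΔT = 47.06 K.
COP_Carnot = T_C/ΔT = 249.98/47.06 = 5.313.
η_II = COP_actual/COP_Carnot = 0.5523/5.313 = 0.1040.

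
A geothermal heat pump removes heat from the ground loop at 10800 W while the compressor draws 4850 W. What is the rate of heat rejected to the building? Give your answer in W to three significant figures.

15700 W

For a cyclic device the first law requires Q̇_H = Q̇_C + Ẇ.
Q̇_H = Q̇_C + Ẇ = 15650 W.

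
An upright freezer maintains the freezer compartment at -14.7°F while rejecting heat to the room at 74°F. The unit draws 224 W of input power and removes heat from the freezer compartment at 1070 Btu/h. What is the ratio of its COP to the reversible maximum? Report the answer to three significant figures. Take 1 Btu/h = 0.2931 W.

0.279

Converting, Q̇_C = 1070 Btu/h = 313.6 W, so COP_actual = Q̇_C/Ẇ = 313.6/224.0 = 1.400.
In absolute terms T_C = 247.21 K and T_H = 296.48 K, so ΔT = 49.28 K.
COP_Carnot = T_C/ΔT = 247.21/49.28 = 5.017.
η_II = COP_actual/COP_Carnot = 1.400/5.017 = 0.2791.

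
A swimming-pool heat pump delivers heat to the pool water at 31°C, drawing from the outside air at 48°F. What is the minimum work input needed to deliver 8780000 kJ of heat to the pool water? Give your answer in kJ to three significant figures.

638000 kJ

In absolute terms T_C = 282.04 K and T_H = 304.15 K, so ΔT = 22.11 K.
The reversible limit is COP_HP = T_H/ΔT = 13.76, so W_min = Q_H/COP = Q_H·ΔT/T_H.
W_min = 8780000 × 22.11/304.15 = 638300 kJ.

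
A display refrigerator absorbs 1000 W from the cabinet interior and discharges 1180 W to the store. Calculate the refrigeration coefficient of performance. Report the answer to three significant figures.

The first law gives Q̇_H = Q̇_C + Ẇ, so the three rates are Q̇_C = 1000, Q̇_H = 1180, Ẇ = 180.0 W.
COP_R = Q̇_C/Ẇ = 1000/180.0 = 5.556.

5.56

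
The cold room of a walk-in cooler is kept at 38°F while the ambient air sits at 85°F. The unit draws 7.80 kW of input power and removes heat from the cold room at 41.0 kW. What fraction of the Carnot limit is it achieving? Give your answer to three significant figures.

COP_actual = Q̇_C/Ẇ = 41.00/7.800 = 5.256.
In absolute terms T_C = 276.48 K and T_H = 302.59 K, so ΔT = 26.11 K.
COP_Carnot = T_C/ΔT = 276.48/26.11 = 10.59.
η_II = COP_actual/COP_Carnot = 5.256/10.59 = 0.4964.

0.496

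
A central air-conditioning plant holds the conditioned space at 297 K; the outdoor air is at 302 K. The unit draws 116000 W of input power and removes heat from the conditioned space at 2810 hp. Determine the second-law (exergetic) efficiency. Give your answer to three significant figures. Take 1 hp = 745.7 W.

0.304

Converting, Q̇_C = 2810 hp = 2095000 W, so COP_actual = Q̇_C/Ẇ = 2095000/116000 = 18.06.
The reservoir spacing is ΔT = 302 − 297 = 5.000 K.
COP_Carnot = T_C/ΔT = 297.00/5.000 = 59.40.
η_II = COP_actual/COP_Carnot = 18.06/59.40 = 0.3041.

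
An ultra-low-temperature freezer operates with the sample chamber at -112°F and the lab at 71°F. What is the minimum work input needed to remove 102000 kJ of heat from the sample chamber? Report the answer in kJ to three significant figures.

In absolute terms T_C = 193.15 K and T_H = 294.82 K, so ΔT = 101.7 K.
The reversible limit is COP_R = T_C/ΔT = 1.900, so W_min = Q_C/COP = Q_C·ΔT/T_C.
W_min = 102000 × 101.7/193.15 = 53690 kJ.

53700 kJ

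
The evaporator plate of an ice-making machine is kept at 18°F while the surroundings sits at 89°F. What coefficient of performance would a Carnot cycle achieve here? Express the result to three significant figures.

In absolute terms T_C = 265.37 K and T_H = 304.82 K, so ΔT = 39.44 K.
For a reversible cycle, COP_Carnot = T_C/ΔT = 265.37/39.44 = 6.728.

6.73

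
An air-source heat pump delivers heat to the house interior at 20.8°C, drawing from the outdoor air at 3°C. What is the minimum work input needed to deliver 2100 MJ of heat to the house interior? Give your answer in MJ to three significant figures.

127 MJ

In absolute terms T_C = 276.15 K and T_H = 293.95 K, so ΔT = 17.80 K.
The reversible limit is COP_HP = T_H/ΔT = 16.51, so W_min = Q_H/COP = Q_H·ΔT/T_H.
W_min = 2100 × 17.80/293.95 = 127.2 MJ.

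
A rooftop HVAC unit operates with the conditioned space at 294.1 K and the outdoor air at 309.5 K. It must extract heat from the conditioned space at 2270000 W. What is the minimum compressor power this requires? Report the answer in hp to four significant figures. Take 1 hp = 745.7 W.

The reservoir spacing is ΔT = 309.5 − 294.1 = 15.40 K.
COP_Carnot = T_C/ΔT = 294.10/15.40 = 19.10.
Ẇ_min = Q̇/COP_Carnot = 2270000/19.10 = 118900 W = 159.4 hp.

159.4 hp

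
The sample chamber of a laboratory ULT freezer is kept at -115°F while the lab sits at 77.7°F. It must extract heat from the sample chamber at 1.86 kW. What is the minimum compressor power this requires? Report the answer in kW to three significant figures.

In absolute terms T_C = 191.48 K and T_H = 298.54 K, so ΔT = 107.1 K.
COP_Carnot = T_C/ΔT = 191.48/107.1 = 1.789.
Ẇ_min = Q̇/COP_Carnot = 1.860/1.789 = 1.040 kW.

1.04 kW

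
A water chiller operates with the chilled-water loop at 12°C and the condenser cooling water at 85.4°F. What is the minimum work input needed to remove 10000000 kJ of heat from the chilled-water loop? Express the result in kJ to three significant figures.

620000 kJ

In absolute terms T_C = 285.15 K and T_H = 302.82 K, so ΔT = 17.67 K.
The reversible limit is COP_R = T_C/ΔT = 16.14, so W_min = Q_C/COP = Q_C·ΔT/T_C.
W_min = 10000000 × 17.67/285.15 = 619600 kJ.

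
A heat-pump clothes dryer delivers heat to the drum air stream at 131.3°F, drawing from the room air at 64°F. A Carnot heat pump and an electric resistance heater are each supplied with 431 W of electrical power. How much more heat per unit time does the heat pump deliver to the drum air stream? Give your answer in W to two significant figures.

In absolute terms T_C = 290.93 K and T_H = 328.32 K, so ΔT = 37.39 K.
COP_Carnot = T_H/ΔT = 328.32/37.39 = 8.781.
The heat pump delivers Q̇_H = COP × Ẇ = 3785 W; the resistance heater delivers Ẇ = 431.0 W.
Extra = (COP − 1)·Ẇ = 3354 W.

3400 W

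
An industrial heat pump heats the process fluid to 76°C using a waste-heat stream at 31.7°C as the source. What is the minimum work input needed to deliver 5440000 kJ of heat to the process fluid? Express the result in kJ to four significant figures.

In absolute terms T_C = 304.85 K and T_H = 349.15 K, so ΔT = 44.30 K.
The reversible limit is COP_HP = T_H/ΔT = 7.881, so W_min = Q_H/COP = Q_H·ΔT/T_H.
W_min = 5440000 × 44.30/349.15 = 690200 kJ.

690200 kJ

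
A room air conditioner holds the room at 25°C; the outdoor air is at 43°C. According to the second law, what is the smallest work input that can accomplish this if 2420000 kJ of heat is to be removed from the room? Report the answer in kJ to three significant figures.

146000 kJ

In absolute terms T_C = 298.15 K and T_H = 316.15 K, so ΔT = 18.00 K.
The reversible limit is COP_R = T_C/ΔT = 16.56, so W_min = Q_C/COP = Q_C·ΔT/T_C.
W_min = 2420000 × 18.00/298.15 = 146100 kJ.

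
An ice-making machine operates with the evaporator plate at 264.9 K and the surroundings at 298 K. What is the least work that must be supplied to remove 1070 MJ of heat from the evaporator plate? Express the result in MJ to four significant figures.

133.7 MJ

The reservoir spacing is ΔT = 298 − 264.9 = 33.10 K.
The reversible limit is COP_R = T_C/ΔT = 8.003, so W_min = Q_C/COP = Q_C·ΔT/T_C.
W_min = 1070 × 33.10/264.90 = 133.7 MJ.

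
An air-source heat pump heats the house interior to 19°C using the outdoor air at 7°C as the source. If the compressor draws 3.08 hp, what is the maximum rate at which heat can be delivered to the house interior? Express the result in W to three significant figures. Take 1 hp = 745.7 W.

55900 W

In absolute terms T_C = 280.15 K and T_H = 292.15 K, so ΔT = 12.00 K.
COP_Carnot = T_H/ΔT = 292.15/12.00 = 24.35.
Q̇_max = COP_Carnot × Ẇ = 24.35 × 3.080 hp = 74.99 hp = 55920 W.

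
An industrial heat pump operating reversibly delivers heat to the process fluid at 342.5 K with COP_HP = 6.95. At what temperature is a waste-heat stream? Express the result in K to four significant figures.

293.2 K

COP_HP = T_H/(T_H − T_C) gives T_H − T_C = T_H/COP.
With T_H = 342.50 K, T_C = 342.50 × (1 − 1/6.95) = 293.22 K.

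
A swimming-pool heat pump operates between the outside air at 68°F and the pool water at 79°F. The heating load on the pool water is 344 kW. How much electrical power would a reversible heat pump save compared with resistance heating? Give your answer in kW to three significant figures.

337 kW

In absolute terms T_C = 293.15 K and T_H = 299.26 K, so ΔT = 6.111 K.
COP_Carnot = T_H/ΔT = 299.26/6.111 = 48.97.
Resistance heating needs Ẇ_res = Q̇_H = 344.0 kW; the reversible heat pump needs only Ẇ_hp = Q̇_H/COP = 7.025 kW.
Saving = 344.0 − 7.025 = 337.0 kW.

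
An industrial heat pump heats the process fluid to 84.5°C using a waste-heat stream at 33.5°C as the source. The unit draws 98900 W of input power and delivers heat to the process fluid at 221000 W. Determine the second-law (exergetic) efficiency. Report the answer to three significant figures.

COP_actual = Q̇_H/Ẇ = 221000/98900 = 2.235.
In absolute terms T_C = 306.65 K and T_H = 357.65 K, so ΔT = 51.00 K.
COP_Carnot = T_H/ΔT = 357.65/51.00 = 7.013.
η_II = COP_actual/COP_Carnot = 2.235/7.013 = 0.3186.

0.319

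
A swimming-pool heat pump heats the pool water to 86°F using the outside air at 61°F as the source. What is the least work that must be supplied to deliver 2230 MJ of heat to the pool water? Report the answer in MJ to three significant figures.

In absolute terms T_C = 289.26 K and T_H = 303.15 K, so ΔT = 13.89 K.
The reversible limit is COP_HP = T_H/ΔT = 21.83, so W_min = Q_H/COP = Q_H·ΔT/T_H.
W_min = 2230 × 13.89/303.15 = 102.2 MJ.

102 MJ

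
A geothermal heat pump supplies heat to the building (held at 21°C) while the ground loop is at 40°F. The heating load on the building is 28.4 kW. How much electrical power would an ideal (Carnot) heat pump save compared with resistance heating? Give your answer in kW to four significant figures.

In absolute terms T_C = 277.59 K and T_H = 294.15 K, so ΔT = 16.56 K.
COP_Carnot = T_H/ΔT = 294.15/16.56 = 17.77.
Resistance heating needs Ẇ_res = Q̇_H = 28.40 kW; the reversible heat pump needs only Ẇ_hp = Q̇_H/COP = 1.598 kW.
Saving = 28.40 − 1.598 = 26.80 kW.

26.80 kW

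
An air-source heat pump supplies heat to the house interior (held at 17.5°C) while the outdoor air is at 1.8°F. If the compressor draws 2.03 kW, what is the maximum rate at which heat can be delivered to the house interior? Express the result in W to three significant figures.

17200 W

In absolute terms T_C = 256.37 K and T_H = 290.65 K, so ΔT = 34.28 K.
COP_Carnot = T_H/ΔT = 290.65/34.28 = 8.479.
Q̇_max = COP_Carnot × Ẇ = 8.479 × 2.030 kW = 17.21 kW = 17210 W.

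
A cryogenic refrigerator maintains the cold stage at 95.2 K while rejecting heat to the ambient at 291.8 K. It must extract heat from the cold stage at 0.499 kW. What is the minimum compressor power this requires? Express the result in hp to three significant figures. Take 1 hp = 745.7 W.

The reservoir spacing is ΔT = 291.8 − 95.2 = 196.6 K.
COP_Carnot = T_C/ΔT = 95.20/196.6 = 0.4842.
Ẇ_min = Q̇/COP_Carnot = 0.4990/0.4842 = 1.030 kW = 1.382 hp.

1.38 hp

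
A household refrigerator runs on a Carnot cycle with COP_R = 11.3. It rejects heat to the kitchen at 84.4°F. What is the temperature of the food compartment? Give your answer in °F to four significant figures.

For a Carnot refrigerator COP_R = T_C/(T_H − T_C), so T_C = COP·T_H/(1 + COP).
With T_H = 302.26 K, T_C = 11.3 × 302.26/12.30 = 277.69 K.
Converting, 277.69 K = 40.17°F.

40.17 °F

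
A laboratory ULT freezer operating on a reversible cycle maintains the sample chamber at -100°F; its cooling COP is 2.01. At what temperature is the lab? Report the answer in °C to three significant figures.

COP_R = T_C/(T_H − T_C) gives T_H − T_C = T_C/COP.
With T_C = 199.82 K, T_H = 199.82 × (1 + 1/2.01) = 299.23 K.
Converting, 299.23 K = 26.08°C.

26.1 °C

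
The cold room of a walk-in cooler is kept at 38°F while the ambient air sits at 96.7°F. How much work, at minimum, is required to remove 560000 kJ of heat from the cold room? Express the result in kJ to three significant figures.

66100 kJ

In absolute terms T_C = 276.48 K and T_H = 309.09 K, so ΔT = 32.61 K.
The reversible limit is COP_R = T_C/ΔT = 8.478, so W_min = Q_C/COP = Q_C·ΔT/T_C.
W_min = 560000 × 32.61/276.48 = 66050 kJ.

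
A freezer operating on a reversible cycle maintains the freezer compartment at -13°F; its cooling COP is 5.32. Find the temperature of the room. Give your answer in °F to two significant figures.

COP_R = T_C/(T_H − T_C) gives T_H − T_C = T_C/COP.
With T_C = 248.15 K, T_H = 248.15 × (1 + 1/5.32) = 294.79 K.
Converting, 294.79 K = 70.96°F.

71 °F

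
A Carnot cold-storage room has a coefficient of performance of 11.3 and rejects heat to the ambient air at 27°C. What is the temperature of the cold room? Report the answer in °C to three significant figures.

2.60 °C

For a Carnot refrigerator COP_R = T_C/(T_H − T_C), so T_C = COP·T_H/(1 + COP).
With T_H = 300.15 K, T_C = 11.3 × 300.15/12.30 = 275.75 K.
Converting, 275.75 K = 2.60°C.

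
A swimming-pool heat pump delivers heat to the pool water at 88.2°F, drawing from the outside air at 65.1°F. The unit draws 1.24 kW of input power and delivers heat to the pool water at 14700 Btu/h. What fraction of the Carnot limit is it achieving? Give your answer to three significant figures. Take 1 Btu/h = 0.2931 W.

0.147

Converting, Q̇_H = 14700 Btu/h = 4.309 kW, so COP_actual = Q̇_H/Ẇ = 4.309/1.240 = 3.475.
In absolute terms T_C = 291.54 K and T_H = 304.37 K, so ΔT = 12.83 K.
COP_Carnot = T_H/ΔT = 304.37/12.83 = 23.72.
η_II = COP_actual/COP_Carnot = 3.475/23.72 = 0.1465.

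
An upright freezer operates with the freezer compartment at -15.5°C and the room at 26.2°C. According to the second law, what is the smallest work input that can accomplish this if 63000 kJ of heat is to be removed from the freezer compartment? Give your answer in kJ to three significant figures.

10200 kJ

In absolute terms T_C = 257.65 K and T_H = 299.35 K, so ΔT = 41.70 K.
The reversible limit is COP_R = T_C/ΔT = 6.179, so W_min = Q_C/COP = Q_C·ΔT/T_C.
W_min = 63000 × 41.70/257.65 = 10200 kJ.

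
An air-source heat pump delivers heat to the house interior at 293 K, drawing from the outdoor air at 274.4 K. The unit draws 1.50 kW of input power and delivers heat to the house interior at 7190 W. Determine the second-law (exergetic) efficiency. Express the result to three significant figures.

0.304

Converting, Q̇_H = 7190 W = 7.190 kW, so COP_actual = Q̇_H/Ẇ = 7.190/1.500 = 4.793.
The reservoir spacing is ΔT = 293 − 274.4 = 18.60 K.
COP_Carnot = T_H/ΔT = 293.00/18.60 = 15.75.
η_II = COP_actual/COP_Carnot = 4.793/15.75 = 0.3043.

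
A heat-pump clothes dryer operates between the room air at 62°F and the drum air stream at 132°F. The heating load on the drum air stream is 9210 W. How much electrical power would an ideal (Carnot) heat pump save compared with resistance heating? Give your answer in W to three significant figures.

8120 W

In absolute terms T_C = 289.82 K and T_H = 328.71 K, so ΔT = 38.89 K.
COP_Carnot = T_H/ΔT = 328.71/38.89 = 8.452.
Resistance heating needs Ẇ_res = Q̇_H = 9210 W; the reversible heat pump needs only Ẇ_hp = Q̇_H/COP = 1090 W.
Saving = 9210 − 1090 = 8120 W.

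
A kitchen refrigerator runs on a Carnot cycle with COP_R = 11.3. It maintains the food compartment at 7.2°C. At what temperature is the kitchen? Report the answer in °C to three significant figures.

COP_R = T_C/(T_H − T_C) gives T_H − T_C = T_C/COP.
With T_C = 280.35 K, T_H = 280.35 × (1 + 1/11.3) = 305.16 K.
Converting, 305.16 K = 32.01°C.

32.0 °C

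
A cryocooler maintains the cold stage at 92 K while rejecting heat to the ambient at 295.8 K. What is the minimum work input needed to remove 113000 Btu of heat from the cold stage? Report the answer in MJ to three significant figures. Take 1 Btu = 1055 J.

264 MJ

The reservoir spacing is ΔT = 295.8 − 92 = 203.8 K.
The reversible limit is COP_R = T_C/ΔT = 0.4514, so W_min = Q_C/COP = Q_C·ΔT/T_C.
W_min = 113000 × 203.8/92.00 = 250300 Btu = 264.1 MJ.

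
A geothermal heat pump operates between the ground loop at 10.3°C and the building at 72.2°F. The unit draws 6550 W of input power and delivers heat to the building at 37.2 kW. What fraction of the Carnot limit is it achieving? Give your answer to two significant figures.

0.23

Converting, Q̇_H = 37.20 kW = 37200 W, so COP_actual = Q̇_H/Ẇ = 37200/6550 = 5.679.
In absolute terms T_C = 283.45 K and T_H = 295.48 K, so ΔT = 12.03 K.
COP_Carnot = T_H/ΔT = 295.48/12.03 = 24.56.
η_II = COP_actual/COP_Carnot = 5.679/24.56 = 0.2313.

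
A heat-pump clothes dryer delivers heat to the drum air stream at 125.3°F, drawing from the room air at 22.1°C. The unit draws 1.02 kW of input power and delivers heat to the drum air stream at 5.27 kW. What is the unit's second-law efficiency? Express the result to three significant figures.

COP_actual = Q̇_H/Ẇ = 5.270/1.020 = 5.167.
In absolute terms T_C = 295.25 K and T_H = 324.98 K, so ΔT = 29.73 K.
COP_Carnot = T_H/ΔT = 324.98/29.73 = 10.93.
η_II = COP_actual/COP_Carnot = 5.167/10.93 = 0.4727.

0.473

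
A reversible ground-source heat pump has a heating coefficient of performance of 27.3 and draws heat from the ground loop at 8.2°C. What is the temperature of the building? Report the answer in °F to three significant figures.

COP_HP = T_H/(T_H − T_C) rearranges to T_H = COP·T_C/(COP − 1).
With T_C = 281.35 K, T_H = 27.3 × 281.35/26.30 = 292.05 K.
Converting, 292.05 K = 66.02°F.

66.0 °F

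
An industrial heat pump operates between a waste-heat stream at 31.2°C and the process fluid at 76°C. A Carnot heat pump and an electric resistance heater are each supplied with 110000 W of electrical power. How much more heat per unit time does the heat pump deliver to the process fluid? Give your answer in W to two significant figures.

750000 W

In absolute terms T_C = 304.35 K and T_H = 349.15 K, so ΔT = 44.80 K.
COP_Carnot = T_H/ΔT = 349.15/44.80 = 7.794.
The heat pump delivers Q̇_H = COP × Ẇ = 857300 W; the resistance heater delivers Ẇ = 110000 W.
Extra = (COP − 1)·Ẇ = 747300 W.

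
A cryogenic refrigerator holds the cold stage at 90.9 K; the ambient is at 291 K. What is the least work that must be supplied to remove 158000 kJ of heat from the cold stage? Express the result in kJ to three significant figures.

348000 kJ

The reservoir spacing is ΔT = 291 − 90.9 = 200.1 K.
The reversible limit is COP_R = T_C/ΔT = 0.4543, so W_min = Q_C/COP = Q_C·ΔT/T_C.
W_min = 158000 × 200.1/90.90 = 347800 kJ.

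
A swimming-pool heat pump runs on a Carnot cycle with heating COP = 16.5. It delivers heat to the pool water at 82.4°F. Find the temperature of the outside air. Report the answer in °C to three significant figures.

COP_HP = T_H/(T_H − T_C) gives T_H − T_C = T_H/COP.
With T_H = 301.15 K, T_C = 301.15 × (1 − 1/16.5) = 282.90 K.
Converting, 282.90 K = 9.75°C.

9.75 °C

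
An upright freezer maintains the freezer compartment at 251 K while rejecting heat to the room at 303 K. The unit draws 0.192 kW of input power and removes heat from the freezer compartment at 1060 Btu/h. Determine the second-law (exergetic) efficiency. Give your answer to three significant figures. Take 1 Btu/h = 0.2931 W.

0.335

Converting, Q̇_C = 1060 Btu/h = 0.3107 kW, so COP_actual = Q̇_C/Ẇ = 0.3107/0.1920 = 1.618.
The reservoir spacing is ΔT = 303 − 251 = 52.00 K.
COP_Carnot = T_C/ΔT = 251.00/52.00 = 4.827.
η_II = COP_actual/COP_Carnot = 1.618/4.827 = 0.3352.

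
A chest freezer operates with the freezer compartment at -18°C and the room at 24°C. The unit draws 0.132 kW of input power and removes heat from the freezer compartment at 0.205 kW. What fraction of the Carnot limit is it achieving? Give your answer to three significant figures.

COP_actual = Q̇_C/Ẇ = 0.2050/0.1320 = 1.553.
In absolute terms T_C = 255.15 K and T_H = 297.15 K, so ΔT = 42.00 K.
COP_Carnot = T_C/ΔT = 255.15/42.00 = 6.075.
η_II = COP_actual/COP_Carnot = 1.553/6.075 = 0.2556.

0.256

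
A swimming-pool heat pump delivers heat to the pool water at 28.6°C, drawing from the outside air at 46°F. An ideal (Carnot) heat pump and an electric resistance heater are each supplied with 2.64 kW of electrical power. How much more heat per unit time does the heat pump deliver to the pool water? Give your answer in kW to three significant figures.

35.6 kW

In absolute terms T_C = 280.93 K and T_H = 301.75 K, so ΔT = 20.82 K.
COP_Carnot = T_H/ΔT = 301.75/20.82 = 14.49.
The heat pump delivers Q̇_H = COP × Ẇ = 38.26 kW; the resistance heater delivers Ẇ = 2.640 kW.
Extra = (COP − 1)·Ẇ = 35.62 kW.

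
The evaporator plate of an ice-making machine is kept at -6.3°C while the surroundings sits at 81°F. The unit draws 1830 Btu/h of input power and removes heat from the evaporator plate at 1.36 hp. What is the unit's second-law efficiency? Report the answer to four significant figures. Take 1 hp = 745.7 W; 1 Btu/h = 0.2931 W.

Converting, Q̇_C = 1.360 hp = 3460 Btu/h, so COP_actual = Q̇_C/Ẇ = 3460/1830 = 1.891.
In absolute terms T_C = 266.85 K and T_H = 300.37 K, so ΔT = 33.52 K.
COP_Carnot = T_C/ΔT = 266.85/33.52 = 7.960.
η_II = COP_actual/COP_Carnot = 1.891/7.960 = 0.2375.

0.2375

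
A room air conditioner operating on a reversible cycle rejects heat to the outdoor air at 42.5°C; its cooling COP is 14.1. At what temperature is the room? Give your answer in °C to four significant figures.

21.60 °C

For a Carnot refrigerator COP_R = T_C/(T_H − T_C), so T_C = COP·T_H/(1 + COP).
With T_H = 315.65 K, T_C = 14.1 × 315.65/15.10 = 294.75 K.
Converting, 294.75 K = 21.60°C.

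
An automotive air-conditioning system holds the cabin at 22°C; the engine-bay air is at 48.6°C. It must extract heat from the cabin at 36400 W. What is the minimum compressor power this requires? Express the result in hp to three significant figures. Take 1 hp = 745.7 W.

4.40 hp

In absolute terms T_C = 295.15 K and T_H = 321.75 K, so ΔT = 26.60 K.
COP_Carnot = T_C/ΔT = 295.15/26.60 = 11.10.
Ẇ_min = Q̇/COP_Carnot = 36400/11.10 = 3281 W = 4.399 hp.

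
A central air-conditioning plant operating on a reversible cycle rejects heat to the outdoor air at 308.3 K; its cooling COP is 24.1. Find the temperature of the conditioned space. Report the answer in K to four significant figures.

296.0 K

For a Carnot refrigerator COP_R = T_C/(T_H − T_C), so T_C = COP·T_H/(1 + COP).
With T_H = 308.30 K, T_C = 24.1 × 308.30/25.10 = 296.02 K.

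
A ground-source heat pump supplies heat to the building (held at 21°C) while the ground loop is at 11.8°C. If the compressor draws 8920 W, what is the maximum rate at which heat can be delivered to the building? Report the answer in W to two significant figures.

290000 W

In absolute terms T_C = 284.95 K and T_H = 294.15 K, so ΔT = 9.200 K.
COP_Carnot = T_H/ΔT = 294.15/9.200 = 31.97.
Q̇_max = COP_Carnot × Ẇ = 31.97 × 8920 W = 285200 W.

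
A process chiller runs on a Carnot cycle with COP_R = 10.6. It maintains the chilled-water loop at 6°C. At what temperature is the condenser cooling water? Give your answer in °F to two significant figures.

90 °F

COP_R = T_C/(T_H − T_C) gives T_H − T_C = T_C/COP.
With T_C = 279.15 K, T_H = 279.15 × (1 + 1/10.6) = 305.48 K.
Converting, 305.48 K = 90.20°F.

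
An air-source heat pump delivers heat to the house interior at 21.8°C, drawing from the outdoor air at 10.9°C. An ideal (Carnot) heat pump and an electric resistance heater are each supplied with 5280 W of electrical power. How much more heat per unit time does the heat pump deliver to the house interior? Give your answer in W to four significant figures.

In absolute terms T_C = 284.05 K and T_H = 294.95 K, so ΔT = 10.90 K.
COP_Carnot = T_H/ΔT = 294.95/10.90 = 27.06.
The heat pump delivers Q̇_H = COP × Ẇ = 142900 W; the resistance heater delivers Ẇ = 5280 W.
Extra = (COP − 1)·Ẇ = 137600 W.

137600 W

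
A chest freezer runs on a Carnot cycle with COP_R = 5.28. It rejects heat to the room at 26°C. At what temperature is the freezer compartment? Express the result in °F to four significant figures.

For a Carnot refrigerator COP_R = T_C/(T_H − T_C), so T_C = COP·T_H/(1 + COP).
With T_H = 299.15 K, T_C = 5.28 × 299.15/6.280 = 251.51 K.
Converting, 251.51 K = -6.94°F.

-6.944 °F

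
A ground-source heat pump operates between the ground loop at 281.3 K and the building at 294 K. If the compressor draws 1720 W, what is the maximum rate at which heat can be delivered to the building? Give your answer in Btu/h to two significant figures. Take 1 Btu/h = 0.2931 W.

The reservoir spacing is ΔT = 294 − 281.3 = 12.70 K.
COP_Carnot = T_H/ΔT = 294.00/12.70 = 23.15.
Q̇_max = COP_Carnot × Ẇ = 23.15 × 1720 W = 39820 W = 135800 Btu/h.

140000 Btu/h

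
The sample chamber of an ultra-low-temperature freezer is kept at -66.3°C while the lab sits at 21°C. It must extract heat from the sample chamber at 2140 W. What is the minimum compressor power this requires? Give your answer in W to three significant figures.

In absolute terms T_C = 206.85 K and T_H = 294.15 K, so ΔT = 87.30 K.
COP_Carnot = T_C/ΔT = 206.85/87.30 = 2.369.
Ẇ_min = Q̇/COP_Carnot = 2140/2.369 = 903.2 W.

903 W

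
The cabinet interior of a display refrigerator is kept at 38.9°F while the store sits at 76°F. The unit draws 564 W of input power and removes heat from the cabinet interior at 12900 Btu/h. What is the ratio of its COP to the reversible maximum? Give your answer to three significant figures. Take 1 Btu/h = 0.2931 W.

Converting, Q̇_C = 12900 Btu/h = 3781 W, so COP_actual = Q̇_C/Ẇ = 3781/564.0 = 6.704.
In absolute terms T_C = 276.98 K and T_H = 297.59 K, so ΔT = 20.61 K.
COP_Carnot = T_C/ΔT = 276.98/20.61 = 13.44.
η_II = COP_actual/COP_Carnot = 6.704/13.44 = 0.4989.

0.499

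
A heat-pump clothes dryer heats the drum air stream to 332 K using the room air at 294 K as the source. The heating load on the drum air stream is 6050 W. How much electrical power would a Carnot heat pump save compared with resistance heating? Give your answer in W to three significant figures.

5360 W

The reservoir spacing is ΔT = 332 − 294 = 38.00 K.
COP_Carnot = T_H/ΔT = 332.00/38.00 = 8.737.
Resistance heating needs Ẇ_res = Q̇_H = 6050 W; the reversible heat pump needs only Ẇ_hp = Q̇_H/COP = 692.5 W.
Saving = 6050 − 692.5 = 5358 W.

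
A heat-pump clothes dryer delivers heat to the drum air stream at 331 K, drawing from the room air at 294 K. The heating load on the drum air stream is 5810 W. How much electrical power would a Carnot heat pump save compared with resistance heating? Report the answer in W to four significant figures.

5161 W

The reservoir spacing is ΔT = 331 − 294 = 37.00 K.
COP_Carnot = T_H/ΔT = 331.00/37.00 = 8.946.
Resistance heating needs Ẇ_res = Q̇_H = 5810 W; the reversible heat pump needs only Ẇ_hp = Q̇_H/COP = 649.5 W.
Saving = 5810 − 649.5 = 5161 W.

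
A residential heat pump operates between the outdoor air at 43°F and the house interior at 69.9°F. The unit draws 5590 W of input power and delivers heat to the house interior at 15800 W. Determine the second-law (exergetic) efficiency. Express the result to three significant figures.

COP_actual = Q̇_H/Ẇ = 15800/5590 = 2.826.
In absolute terms T_C = 279.26 K and T_H = 294.21 K, so ΔT = 14.94 K.
COP_Carnot = T_H/ΔT = 294.21/14.94 = 19.69.
η_II = COP_actual/COP_Carnot = 2.826/19.69 = 0.1436.

0.144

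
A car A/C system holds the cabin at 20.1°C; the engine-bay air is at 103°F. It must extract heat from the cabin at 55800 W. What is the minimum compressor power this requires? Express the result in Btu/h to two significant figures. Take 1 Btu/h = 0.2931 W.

In absolute terms T_C = 293.25 K and T_H = 312.59 K, so ΔT = 19.34 K.
COP_Carnot = T_C/ΔT = 293.25/19.34 = 15.16.
Ẇ_min = Q̇/COP_Carnot = 55800/15.16 = 3681 W = 12560 Btu/h.

13000 Btu/h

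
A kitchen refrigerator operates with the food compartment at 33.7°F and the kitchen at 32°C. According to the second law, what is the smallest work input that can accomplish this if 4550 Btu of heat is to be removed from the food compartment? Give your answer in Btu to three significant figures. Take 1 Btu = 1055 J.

In absolute terms T_C = 274.09 K and T_H = 305.15 K, so ΔT = 31.06 K.
The reversible limit is COP_R = T_C/ΔT = 8.826, so W_min = Q_C/COP = Q_C·ΔT/T_C.
W_min = 4550 × 31.06/274.09 = 515.5 Btu.

516 Btu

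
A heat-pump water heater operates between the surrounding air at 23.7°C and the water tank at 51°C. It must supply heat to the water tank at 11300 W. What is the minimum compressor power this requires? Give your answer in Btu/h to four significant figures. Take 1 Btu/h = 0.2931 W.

3247 Btu/h

In absolute terms T_C = 296.85 K and T_H = 324.15 K, so ΔT = 27.30 K.
COP_Carnot = T_H/ΔT = 324.15/27.30 = 11.87.
Ẇ_min = Q̇/COP_Carnot = 11300/11.87 = 951.7 W = 3247 Btu/h.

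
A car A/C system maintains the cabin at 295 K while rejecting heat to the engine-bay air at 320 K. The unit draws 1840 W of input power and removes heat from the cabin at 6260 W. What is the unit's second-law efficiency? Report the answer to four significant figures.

0.2883

COP_actual = Q̇_C/Ẇ = 6260/1840 = 3.402.
The reservoir spacing is ΔT = 320 − 295 = 25.00 K.
COP_Carnot = T_C/ΔT = 295.00/25.00 = 11.80.
η_II = COP_actual/COP_Carnot = 3.402/11.80 = 0.2883.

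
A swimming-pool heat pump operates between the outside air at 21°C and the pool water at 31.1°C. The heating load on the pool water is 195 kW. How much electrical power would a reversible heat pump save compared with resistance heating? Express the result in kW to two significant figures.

190 kW

In absolute terms T_C = 294.15 K and T_H = 304.25 K, so ΔT = 10.10 K.
COP_Carnot = T_H/ΔT = 304.25/10.10 = 30.12.
Resistance heating needs Ẇ_res = Q̇_H = 195.0 kW; the reversible heat pump needs only Ẇ_hp = Q̇_H/COP = 6.473 kW.
Saving = 195.0 − 6.473 = 188.5 kW.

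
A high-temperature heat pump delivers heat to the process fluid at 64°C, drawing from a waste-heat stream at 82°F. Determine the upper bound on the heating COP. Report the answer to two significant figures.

In absolute terms T_C = 300.93 K and T_H = 337.15 K, so ΔT = 36.22 K.
For a reversible cycle, COP_Carnot = T_H/ΔT = 337.15/36.22 = 9.308.

9.3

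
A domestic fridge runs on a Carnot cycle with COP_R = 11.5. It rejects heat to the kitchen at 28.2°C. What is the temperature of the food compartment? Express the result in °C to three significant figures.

For a Carnot refrigerator COP_R = T_C/(T_H − T_C), so T_C = COP·T_H/(1 + COP).
With T_H = 301.35 K, T_C = 11.5 × 301.35/12.50 = 277.24 K.
Converting, 277.24 K = 4.09°C.

4.09 °C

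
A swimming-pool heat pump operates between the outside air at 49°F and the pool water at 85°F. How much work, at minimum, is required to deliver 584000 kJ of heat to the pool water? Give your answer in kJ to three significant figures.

38600 kJ

In absolute terms T_C = 282.59 K and T_H = 302.59 K, so ΔT = 20.00 K.
The reversible limit is COP_HP = T_H/ΔT = 15.13, so W_min = Q_H/COP = Q_H·ΔT/T_H.
W_min = 584000 × 20.00/302.59 = 38600 kJ.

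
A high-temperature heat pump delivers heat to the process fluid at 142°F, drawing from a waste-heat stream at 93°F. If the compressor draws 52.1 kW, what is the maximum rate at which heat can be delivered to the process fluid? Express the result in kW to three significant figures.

In absolute terms T_C = 307.04 K and T_H = 334.26 K, so ΔT = 27.22 K.
COP_Carnot = T_H/ΔT = 334.26/27.22 = 12.28.
Q̇_max = COP_Carnot × Ẇ = 12.28 × 52.10 kW = 639.7 kW.

640 kW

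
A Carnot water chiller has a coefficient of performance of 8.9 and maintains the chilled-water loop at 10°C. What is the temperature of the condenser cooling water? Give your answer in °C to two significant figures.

42 °C

COP_R = T_C/(T_H − T_C) gives T_H − T_C = T_C/COP.
With T_C = 283.15 K, T_H = 283.15 × (1 + 1/8.9) = 314.96 K.
Converting, 314.96 K = 41.81°C.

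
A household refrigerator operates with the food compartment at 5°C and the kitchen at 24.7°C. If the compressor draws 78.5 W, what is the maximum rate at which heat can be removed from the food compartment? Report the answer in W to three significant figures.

In absolute terms T_C = 278.15 K and T_H = 297.85 K, so ΔT = 19.70 K.
COP_Carnot = T_C/ΔT = 278.15/19.70 = 14.12.
Q̇_max = COP_Carnot × Ẇ = 14.12 × 78.50 W = 1108 W.

1110 W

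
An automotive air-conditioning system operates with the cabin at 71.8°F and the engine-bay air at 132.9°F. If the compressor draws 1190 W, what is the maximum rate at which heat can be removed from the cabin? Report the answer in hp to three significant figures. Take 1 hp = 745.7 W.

In absolute terms T_C = 295.26 K and T_H = 329.21 K, so ΔT = 33.94 K.
COP_Carnot = T_C/ΔT = 295.26/33.94 = 8.698.
Q̇_max = COP_Carnot × Ẇ = 8.698 × 1190 W = 10350 W = 13.88 hp.

13.9 hp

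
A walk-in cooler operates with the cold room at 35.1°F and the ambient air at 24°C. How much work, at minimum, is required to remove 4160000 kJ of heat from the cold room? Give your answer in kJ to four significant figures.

In absolute terms T_C = 274.87 K and T_H = 297.15 K, so ΔT = 22.28 K.
The reversible limit is COP_R = T_C/ΔT = 12.34, so W_min = Q_C/COP = Q_C·ΔT/T_C.
W_min = 4160000 × 22.28/274.87 = 337200 kJ.

337200 kJ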